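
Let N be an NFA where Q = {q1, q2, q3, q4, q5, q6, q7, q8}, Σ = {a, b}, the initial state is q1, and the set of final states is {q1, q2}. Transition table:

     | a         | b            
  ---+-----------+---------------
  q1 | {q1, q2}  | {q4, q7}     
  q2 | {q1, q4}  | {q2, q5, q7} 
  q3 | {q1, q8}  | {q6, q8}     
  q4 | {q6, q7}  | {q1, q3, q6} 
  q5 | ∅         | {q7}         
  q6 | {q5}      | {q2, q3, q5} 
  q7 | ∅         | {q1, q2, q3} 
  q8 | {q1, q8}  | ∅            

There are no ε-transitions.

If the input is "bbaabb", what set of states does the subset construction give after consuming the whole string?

{q1, q2, q3, q4, q5, q6, q7, q8}

Start in {q1}.
Read 'b': q1→{q4, q7}; now {q4, q7}.
Read 'b': q4→{q1, q3, q6}, q7→{q1, q2, q3}; now {q1, q2, q3, q6}.
Read 'a': q1→{q1, q2}, q2→{q1, q4}, q3→{q1, q8}, q6→{q5}; now {q1, q2, q4, q5, q8}.
Read 'a': q1→{q1, q2}, q2→{q1, q4}, q4→{q6, q7}, q5→∅, q8→{q1, q8}; now {q1, q2, q4, q6, q7, q8}.
Read 'b': q1→{q4, q7}, q2→{q2, q5, q7}, q4→{q1, q3, q6}, q6→{q2, q3, q5}, q7→{q1, q2, q3}, q8→∅; now {q1, q2, q3, q4, q5, q6, q7}.
Read 'b': q1→{q4, q7}, q2→{q2, q5, q7}, q3→{q6, q8}, q4→{q1, q3, q6}, q5→{q7}, q6→{q2, q3, q5}, q7→{q1, q2, q3}; now {q1, q2, q3, q4, q5, q6, q7, q8}.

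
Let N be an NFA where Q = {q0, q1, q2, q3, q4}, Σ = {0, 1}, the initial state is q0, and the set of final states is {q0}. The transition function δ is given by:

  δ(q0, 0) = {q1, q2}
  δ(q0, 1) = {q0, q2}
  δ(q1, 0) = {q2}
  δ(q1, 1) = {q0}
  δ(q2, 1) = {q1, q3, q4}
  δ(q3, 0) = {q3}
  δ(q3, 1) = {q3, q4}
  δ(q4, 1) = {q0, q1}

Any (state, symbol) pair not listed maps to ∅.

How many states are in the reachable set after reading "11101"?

4

Start in {q0}.
Read '1': q0→{q0, q2}; now {q0, q2}.
Read '1': q0→{q0, q2}, q2→{q1, q3, q4}; now {q0, q1, q2, q3, q4}.
Read '1': q0→{q0, q2}, q1→{q0}, q2→{q1, q3, q4}, q3→{q3, q4}, q4→{q0, q1}; now {q0, q1, q2, q3, q4}.
Read '0': q0→{q1, q2}, q1→{q2}, q2→∅, q3→{q3}, q4→∅; now {q1, q2, q3}.
Read '1': q1→{q0}, q2→{q1, q3, q4}, q3→{q3, q4}; now {q0, q1, q3, q4}.
That set has 4 states.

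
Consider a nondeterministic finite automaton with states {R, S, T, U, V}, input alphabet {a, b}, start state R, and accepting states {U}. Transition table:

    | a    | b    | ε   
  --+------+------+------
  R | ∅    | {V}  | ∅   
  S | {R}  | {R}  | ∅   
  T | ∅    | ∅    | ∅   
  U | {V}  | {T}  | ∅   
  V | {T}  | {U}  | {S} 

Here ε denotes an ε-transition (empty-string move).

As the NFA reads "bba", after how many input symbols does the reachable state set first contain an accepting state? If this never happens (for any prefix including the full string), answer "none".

Start in {R}.
Read 'b': R→{V}; union {V}; ε-closure = {S, V}.
Read 'b': S→{R}, V→{U}; now {R, U}.
None of the earlier sets intersect F, but {R, U} does.

2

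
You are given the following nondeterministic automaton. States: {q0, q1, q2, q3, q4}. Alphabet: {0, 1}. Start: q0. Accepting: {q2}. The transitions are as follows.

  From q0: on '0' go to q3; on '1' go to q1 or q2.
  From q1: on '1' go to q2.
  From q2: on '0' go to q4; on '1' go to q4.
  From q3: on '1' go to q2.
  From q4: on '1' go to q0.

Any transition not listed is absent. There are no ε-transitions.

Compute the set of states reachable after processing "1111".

{q0, q1, q2}

Start in {q0}.
Read '1': {q0} → {q1, q2}.
Read '1': {q1, q2} → {q2, q4}.
Read '1': {q2, q4} → {q0, q4}.
Read '1': {q0, q4} → {q0, q1, q2}.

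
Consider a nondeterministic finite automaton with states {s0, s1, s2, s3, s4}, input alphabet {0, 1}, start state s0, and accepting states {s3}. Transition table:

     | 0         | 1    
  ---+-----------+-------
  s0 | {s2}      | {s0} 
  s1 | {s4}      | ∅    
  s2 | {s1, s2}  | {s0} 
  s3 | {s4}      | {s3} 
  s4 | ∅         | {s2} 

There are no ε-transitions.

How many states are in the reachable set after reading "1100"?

2

Start in {s0}.
Read '1': s0→{s0}; now {s0}.
Read '1': s0→{s0}; now {s0}.
Read '0': s0→{s2}; now {s2}.
Read '0': s2→{s1, s2}; now {s1, s2}.
That set has 2 states.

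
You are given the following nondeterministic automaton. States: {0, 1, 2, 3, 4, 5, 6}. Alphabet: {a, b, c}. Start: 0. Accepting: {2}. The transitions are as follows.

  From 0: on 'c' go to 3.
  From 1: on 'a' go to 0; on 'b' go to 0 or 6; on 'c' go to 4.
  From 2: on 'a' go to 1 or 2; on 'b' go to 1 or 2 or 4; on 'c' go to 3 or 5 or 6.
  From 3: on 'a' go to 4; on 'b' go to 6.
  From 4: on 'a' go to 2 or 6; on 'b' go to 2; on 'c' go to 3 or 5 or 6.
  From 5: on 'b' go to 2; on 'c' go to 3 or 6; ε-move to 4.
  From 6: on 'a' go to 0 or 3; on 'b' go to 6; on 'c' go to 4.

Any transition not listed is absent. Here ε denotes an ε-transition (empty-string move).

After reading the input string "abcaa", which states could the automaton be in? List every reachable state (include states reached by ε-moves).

Start in {0}.
Read 'a': 0→∅; now ∅.
The set is empty and remains empty for the remaining 4 symbols.

∅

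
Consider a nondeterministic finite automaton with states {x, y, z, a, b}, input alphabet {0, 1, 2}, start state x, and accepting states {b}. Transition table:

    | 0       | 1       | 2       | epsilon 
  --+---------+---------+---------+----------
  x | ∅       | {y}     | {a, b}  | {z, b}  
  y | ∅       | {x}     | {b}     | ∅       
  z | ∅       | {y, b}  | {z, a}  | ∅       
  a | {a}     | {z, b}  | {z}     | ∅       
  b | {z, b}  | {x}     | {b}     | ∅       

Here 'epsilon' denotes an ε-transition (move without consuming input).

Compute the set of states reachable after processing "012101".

Start: ε-closure({x}) = {x, z, b}.
Read '0': {x, z, b} → {z, b}.
Read '1': {z, b} → {x, y, z, b}.
Read '2': {x, y, z, b} → {z, a, b}.
Read '1': {z, a, b} → {x, y, z, b}.
Read '0': {x, y, z, b} → {z, b}.
Read '1': {z, b} → {x, y, z, b}.

{x, y, z, b}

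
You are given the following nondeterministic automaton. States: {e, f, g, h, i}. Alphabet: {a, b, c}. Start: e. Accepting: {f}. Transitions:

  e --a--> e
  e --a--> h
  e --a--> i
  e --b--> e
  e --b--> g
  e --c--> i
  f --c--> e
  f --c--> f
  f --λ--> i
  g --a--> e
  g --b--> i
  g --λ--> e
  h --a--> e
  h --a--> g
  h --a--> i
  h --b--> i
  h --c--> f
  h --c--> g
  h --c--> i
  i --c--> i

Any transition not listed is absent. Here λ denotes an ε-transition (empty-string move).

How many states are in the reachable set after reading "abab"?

Start in {e}.
Read 'a': {e} → {e, h, i}.
Read 'b': {e, h, i} → {e, g, i}.
Read 'a': {e, g, i} → {e, h, i}.
Read 'b': {e, h, i} → {e, g, i}.
That set has 3 states.

3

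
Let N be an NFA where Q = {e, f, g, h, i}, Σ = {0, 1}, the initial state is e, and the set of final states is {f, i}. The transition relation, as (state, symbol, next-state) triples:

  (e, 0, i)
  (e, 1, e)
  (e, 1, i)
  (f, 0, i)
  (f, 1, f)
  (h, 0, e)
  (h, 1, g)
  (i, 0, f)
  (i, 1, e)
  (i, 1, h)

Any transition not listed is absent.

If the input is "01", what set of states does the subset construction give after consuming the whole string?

{e, h}

Start in {e}.
Read '0': e→{i}; now {i}.
Read '1': i→{e, h}; now {e, h}.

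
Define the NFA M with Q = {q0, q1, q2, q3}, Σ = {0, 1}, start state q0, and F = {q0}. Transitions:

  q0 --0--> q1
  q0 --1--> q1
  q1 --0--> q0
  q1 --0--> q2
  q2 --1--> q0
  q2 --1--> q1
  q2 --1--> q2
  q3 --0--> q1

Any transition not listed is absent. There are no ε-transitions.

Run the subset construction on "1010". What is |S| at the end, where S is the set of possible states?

3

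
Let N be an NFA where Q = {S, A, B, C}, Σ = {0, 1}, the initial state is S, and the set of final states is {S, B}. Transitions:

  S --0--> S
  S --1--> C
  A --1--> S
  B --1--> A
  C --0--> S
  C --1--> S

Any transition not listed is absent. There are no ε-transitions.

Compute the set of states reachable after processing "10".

Start in {S}.
Read '1': S→{C}; now {C}.
Read '0': C→{S}; now {S}.

{S}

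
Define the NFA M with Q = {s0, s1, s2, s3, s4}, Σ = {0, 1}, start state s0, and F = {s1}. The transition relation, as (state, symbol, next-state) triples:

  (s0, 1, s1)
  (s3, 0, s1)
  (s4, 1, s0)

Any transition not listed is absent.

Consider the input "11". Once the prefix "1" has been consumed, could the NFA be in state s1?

Start in {s0}.
Read '1': s0→{s1}; now {s1}.
State s1 is in {s1}.

Yes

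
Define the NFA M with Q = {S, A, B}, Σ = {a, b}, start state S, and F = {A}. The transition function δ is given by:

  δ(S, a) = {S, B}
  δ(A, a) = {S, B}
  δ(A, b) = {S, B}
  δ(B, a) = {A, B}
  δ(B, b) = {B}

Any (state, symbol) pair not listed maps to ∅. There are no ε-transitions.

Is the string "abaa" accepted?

Yes

Start in {S}.
Read 'a': {S} → {S, B}.
Read 'b': {S, B} → {B}.
Read 'a': {B} → {A, B}.
Read 'a': {A, B} → {S, A, B}.
The final set {S, A, B} contains the accepting state A.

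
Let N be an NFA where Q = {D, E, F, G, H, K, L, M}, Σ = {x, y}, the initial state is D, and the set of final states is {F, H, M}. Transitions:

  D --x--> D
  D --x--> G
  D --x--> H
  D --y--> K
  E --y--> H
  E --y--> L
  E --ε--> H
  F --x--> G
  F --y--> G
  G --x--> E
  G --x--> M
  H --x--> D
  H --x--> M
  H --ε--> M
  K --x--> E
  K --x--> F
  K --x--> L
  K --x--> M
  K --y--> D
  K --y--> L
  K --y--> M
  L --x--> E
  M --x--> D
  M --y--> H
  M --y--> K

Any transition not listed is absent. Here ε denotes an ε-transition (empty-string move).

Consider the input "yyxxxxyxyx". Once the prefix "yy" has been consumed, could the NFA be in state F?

No

Start in {D}.
Read 'y': D→{K}; now {K}.
Read 'y': K→{D, L, M}; now {D, L, M}.
State F is not in {D, L, M}.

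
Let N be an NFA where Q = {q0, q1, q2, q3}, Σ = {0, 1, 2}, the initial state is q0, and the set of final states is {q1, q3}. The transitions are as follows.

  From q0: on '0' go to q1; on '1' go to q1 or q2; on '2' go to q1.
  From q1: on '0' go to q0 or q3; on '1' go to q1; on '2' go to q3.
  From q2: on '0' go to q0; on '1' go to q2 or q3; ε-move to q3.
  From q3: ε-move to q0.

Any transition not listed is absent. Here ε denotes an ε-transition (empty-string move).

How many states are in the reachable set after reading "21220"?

2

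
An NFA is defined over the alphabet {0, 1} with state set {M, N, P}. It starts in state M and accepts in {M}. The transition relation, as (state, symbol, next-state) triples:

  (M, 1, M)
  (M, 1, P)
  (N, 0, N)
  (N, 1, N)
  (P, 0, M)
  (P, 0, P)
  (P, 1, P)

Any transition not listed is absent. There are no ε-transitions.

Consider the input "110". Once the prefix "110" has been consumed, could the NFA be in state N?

No

Start in {M}.
Read '1': M→{M, P}; now {M, P}.
Read '1': M→{M, P}, P→{P}; now {M, P}.
Read '0': M→∅, P→{M, P}; now {M, P}.
State N is not in {M, P}.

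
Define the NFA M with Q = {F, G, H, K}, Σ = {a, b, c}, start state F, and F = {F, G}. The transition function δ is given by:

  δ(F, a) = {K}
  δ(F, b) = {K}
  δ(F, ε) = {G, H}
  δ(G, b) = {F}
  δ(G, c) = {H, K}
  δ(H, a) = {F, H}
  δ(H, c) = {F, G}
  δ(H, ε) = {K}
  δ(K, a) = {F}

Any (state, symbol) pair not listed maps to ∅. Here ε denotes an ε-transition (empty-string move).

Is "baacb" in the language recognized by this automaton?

Start: ε-closure({F}) = {F, G, H, K}.
Read 'b': F→{K}, G→{F}, H→∅, K→∅; union {F, K}; ε-closure = {F, G, H, K}.
Read 'a': F→{K}, G→∅, H→{F, H}, K→{F}; union {F, H, K}; ε-closure = {F, G, H, K}.
Read 'a': F→{K}, G→∅, H→{F, H}, K→{F}; union {F, H, K}; ε-closure = {F, G, H, K}.
Read 'c': F→∅, G→{H, K}, H→{F, G}, K→∅; now {F, G, H, K}.
Read 'b': F→{K}, G→{F}, H→∅, K→∅; union {F, K}; ε-closure = {F, G, H, K}.
The final set {F, G, H, K} contains the accepting states F, G.

Yes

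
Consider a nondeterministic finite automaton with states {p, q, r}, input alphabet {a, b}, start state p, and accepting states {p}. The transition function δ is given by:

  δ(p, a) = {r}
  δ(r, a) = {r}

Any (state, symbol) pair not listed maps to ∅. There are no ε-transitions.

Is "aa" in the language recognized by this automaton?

Start in {p}.
Read 'a': p→{r}; now {r}.
Read 'a': r→{r}; now {r}.
The final set {r} contains no accepting state.

No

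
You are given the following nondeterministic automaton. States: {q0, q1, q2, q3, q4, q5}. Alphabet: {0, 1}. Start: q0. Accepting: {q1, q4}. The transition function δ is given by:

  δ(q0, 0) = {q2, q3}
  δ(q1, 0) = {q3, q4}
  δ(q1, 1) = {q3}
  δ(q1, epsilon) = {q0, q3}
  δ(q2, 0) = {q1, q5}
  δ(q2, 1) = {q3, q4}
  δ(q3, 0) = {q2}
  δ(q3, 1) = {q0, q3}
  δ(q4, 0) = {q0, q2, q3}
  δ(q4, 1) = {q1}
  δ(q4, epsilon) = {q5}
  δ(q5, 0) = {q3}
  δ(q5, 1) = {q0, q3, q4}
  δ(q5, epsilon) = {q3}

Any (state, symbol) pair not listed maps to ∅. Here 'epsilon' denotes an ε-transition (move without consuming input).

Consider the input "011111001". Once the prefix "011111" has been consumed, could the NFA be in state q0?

Start in {q0}.
Read '0': {q0} → {q2, q3}.
Read '1': {q2, q3} → {q0, q3, q4, q5}.
Read '1': {q0, q3, q4, q5} → {q0, q1, q3, q4, q5}.
Read '1': {q0, q1, q3, q4, q5} → {q0, q1, q3, q4, q5}.
Read '1': {q0, q1, q3, q4, q5} → {q0, q1, q3, q4, q5}.
Read '1': {q0, q1, q3, q4, q5} → {q0, q1, q3, q4, q5}.
State q0 is in {q0, q1, q3, q4, q5}.

Yes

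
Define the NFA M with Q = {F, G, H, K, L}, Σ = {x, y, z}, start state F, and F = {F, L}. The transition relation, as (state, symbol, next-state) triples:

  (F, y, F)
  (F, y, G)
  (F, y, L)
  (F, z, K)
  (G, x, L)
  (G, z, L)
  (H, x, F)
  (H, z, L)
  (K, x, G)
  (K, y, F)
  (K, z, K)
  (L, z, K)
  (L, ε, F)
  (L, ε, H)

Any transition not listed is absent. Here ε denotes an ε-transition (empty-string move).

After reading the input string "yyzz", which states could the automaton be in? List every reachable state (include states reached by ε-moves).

{F, H, K, L}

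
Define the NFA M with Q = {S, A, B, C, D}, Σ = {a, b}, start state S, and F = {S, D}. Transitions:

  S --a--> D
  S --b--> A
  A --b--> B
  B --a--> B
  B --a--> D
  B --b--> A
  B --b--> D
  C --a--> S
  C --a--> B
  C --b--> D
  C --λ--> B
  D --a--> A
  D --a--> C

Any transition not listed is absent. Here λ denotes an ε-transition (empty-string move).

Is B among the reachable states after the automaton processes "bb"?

Yes

Start in {S}.
Read 'b': S→{A}; now {A}.
Read 'b': A→{B}; now {B}.
State B is in {B}.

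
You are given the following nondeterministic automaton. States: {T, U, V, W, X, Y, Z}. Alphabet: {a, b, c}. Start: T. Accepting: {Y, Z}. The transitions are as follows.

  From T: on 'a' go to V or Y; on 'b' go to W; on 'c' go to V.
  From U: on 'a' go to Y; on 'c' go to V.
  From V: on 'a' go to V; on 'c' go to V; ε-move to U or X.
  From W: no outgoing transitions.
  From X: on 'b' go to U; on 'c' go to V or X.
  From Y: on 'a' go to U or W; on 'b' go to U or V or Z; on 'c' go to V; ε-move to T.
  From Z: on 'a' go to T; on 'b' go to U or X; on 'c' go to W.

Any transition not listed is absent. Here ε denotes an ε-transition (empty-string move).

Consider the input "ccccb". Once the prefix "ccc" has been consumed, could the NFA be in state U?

Yes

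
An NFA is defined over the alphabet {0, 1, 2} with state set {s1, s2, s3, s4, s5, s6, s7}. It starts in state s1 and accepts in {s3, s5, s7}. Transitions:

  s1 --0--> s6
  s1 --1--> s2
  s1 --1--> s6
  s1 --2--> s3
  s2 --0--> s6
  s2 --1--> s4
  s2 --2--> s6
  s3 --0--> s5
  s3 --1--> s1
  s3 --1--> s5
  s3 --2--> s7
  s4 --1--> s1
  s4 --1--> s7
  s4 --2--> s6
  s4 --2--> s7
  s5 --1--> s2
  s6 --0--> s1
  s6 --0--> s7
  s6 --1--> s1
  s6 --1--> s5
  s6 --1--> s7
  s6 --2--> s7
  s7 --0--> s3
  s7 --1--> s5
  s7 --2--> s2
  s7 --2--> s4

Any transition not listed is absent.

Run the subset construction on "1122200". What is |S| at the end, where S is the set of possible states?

Start in {s1}.
Read '1': {s1} → {s2, s6}.
Read '1': {s2, s6} → {s1, s4, s5, s7}.
Read '2': {s1, s4, s5, s7} → {s2, s3, s4, s6, s7}.
Read '2': {s2, s3, s4, s6, s7} → {s2, s4, s6, s7}.
Read '2': {s2, s4, s6, s7} → {s2, s4, s6, s7}.
Read '0': {s2, s4, s6, s7} → {s1, s3, s6, s7}.
Read '0': {s1, s3, s6, s7} → {s1, s3, s5, s6, s7}.
That set has 5 states.

5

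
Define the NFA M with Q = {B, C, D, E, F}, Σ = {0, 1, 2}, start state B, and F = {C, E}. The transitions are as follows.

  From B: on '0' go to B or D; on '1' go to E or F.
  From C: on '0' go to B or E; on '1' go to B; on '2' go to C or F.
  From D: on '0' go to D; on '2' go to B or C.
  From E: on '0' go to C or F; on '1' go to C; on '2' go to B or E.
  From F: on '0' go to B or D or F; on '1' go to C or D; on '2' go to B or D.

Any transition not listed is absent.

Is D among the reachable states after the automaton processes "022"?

No

Start in {B}.
Read '0': B→{B, D}; now {B, D}.
Read '2': B→∅, D→{B, C}; now {B, C}.
Read '2': B→∅, C→{C, F}; now {C, F}.
State D is not in {C, F}.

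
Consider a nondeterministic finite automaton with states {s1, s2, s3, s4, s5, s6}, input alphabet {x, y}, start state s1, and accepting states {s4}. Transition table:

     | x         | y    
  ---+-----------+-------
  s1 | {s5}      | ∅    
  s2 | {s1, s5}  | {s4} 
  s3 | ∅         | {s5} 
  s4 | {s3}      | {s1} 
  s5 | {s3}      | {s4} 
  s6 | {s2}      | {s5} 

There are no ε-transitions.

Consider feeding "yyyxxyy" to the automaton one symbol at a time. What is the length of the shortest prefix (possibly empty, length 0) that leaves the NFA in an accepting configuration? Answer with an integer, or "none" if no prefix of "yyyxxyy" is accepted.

none

Start in {s1}.
Read 'y': {s1} → ∅.
The set is empty and remains empty for the remaining 6 symbols.
No reachable set along the way intersects F.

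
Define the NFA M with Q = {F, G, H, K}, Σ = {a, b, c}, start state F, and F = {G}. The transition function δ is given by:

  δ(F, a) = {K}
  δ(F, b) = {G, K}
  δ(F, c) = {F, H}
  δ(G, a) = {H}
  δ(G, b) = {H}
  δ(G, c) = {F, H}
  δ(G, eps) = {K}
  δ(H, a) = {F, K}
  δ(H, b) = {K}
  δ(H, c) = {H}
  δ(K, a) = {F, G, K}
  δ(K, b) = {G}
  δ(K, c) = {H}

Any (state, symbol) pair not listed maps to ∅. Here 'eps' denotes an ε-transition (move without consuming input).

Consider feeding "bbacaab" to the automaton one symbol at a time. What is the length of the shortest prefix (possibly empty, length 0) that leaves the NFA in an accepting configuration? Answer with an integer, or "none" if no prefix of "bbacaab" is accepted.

1

Start in {F}.
Read 'b': F→{G, K}; now {G, K}.
None of the earlier sets intersect F, but {G, K} does.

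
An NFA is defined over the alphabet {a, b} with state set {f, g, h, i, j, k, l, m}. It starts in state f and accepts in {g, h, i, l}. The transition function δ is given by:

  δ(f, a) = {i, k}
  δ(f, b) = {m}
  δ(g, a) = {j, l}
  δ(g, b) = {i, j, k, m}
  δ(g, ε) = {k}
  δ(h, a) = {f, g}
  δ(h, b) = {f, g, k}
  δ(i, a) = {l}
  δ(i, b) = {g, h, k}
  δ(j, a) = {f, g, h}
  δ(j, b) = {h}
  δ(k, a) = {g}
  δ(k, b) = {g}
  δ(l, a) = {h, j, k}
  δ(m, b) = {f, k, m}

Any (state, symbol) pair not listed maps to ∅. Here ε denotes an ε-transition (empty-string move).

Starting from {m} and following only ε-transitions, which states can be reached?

{m}

Begin with {m}.
No ε-moves leave this set, so the closure equals the set itself.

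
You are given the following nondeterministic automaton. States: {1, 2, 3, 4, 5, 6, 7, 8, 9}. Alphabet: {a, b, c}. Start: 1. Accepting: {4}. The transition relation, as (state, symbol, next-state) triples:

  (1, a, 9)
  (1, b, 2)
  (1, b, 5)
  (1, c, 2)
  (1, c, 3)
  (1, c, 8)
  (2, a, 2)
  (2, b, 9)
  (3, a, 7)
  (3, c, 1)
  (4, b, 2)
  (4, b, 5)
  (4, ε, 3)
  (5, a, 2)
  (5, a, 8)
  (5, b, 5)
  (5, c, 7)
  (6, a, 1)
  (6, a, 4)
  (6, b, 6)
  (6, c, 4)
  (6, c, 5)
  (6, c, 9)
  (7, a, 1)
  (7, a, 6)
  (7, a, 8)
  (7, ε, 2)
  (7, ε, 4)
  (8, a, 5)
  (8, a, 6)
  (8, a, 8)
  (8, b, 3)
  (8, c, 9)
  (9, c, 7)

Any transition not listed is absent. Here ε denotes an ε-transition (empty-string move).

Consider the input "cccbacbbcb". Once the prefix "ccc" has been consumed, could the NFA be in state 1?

Start in {1}.
Read 'c': {1} → {2, 3, 8}.
Read 'c': {2, 3, 8} → {1, 9}.
Read 'c': {1, 9} → {2, 3, 4, 7, 8}.
State 1 is not in {2, 3, 4, 7, 8}.

No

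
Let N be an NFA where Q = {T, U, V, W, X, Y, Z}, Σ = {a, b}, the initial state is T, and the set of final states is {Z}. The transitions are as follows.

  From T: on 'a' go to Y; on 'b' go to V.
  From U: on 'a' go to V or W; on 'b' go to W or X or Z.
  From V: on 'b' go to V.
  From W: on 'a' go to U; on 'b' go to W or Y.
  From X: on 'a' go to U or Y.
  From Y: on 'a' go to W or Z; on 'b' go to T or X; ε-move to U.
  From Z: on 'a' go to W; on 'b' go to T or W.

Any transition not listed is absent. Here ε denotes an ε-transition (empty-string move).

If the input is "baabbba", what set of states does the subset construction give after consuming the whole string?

∅

Start in {T}.
Read 'b': T→{V}; now {V}.
Read 'a': V→∅; now ∅.
The set is empty and remains empty for the remaining 5 symbols.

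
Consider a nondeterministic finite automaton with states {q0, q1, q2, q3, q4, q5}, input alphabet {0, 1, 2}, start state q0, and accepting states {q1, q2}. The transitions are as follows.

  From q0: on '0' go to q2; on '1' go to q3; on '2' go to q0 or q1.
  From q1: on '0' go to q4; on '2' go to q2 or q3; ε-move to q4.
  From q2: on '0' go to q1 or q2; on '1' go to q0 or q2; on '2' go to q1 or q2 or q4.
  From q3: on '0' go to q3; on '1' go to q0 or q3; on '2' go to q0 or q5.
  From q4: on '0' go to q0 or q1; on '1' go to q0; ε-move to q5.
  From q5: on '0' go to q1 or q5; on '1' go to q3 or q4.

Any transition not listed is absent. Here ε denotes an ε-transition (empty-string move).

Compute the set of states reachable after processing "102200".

Start in {q0}.
Read '1': {q0} → {q3}.
Read '0': {q3} → {q3}.
Read '2': {q3} → {q0, q5}.
Read '2': {q0, q5} → {q0, q1, q4, q5}.
Read '0': {q0, q1, q4, q5} → {q0, q1, q2, q4, q5}.
Read '0': {q0, q1, q2, q4, q5} → {q0, q1, q2, q4, q5}.

{q0, q1, q2, q4, q5}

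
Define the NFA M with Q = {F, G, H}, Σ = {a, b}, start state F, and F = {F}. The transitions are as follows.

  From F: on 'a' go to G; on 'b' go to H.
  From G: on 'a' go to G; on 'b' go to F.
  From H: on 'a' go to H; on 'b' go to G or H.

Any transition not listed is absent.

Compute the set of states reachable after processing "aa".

Start in {F}.
Read 'a': {F} → {G}.
Read 'a': {G} → {G}.

{G}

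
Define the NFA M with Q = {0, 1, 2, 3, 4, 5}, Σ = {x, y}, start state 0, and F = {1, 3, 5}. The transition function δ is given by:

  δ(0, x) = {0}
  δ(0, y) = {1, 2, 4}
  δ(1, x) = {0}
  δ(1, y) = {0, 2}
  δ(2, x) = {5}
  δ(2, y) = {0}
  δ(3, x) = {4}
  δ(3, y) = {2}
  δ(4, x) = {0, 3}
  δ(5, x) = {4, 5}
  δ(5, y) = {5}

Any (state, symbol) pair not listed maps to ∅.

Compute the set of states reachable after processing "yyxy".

Start in {0}.
Read 'y': {0} → {1, 2, 4}.
Read 'y': {1, 2, 4} → {0, 2}.
Read 'x': {0, 2} → {0, 5}.
Read 'y': {0, 5} → {1, 2, 4, 5}.

{1, 2, 4, 5}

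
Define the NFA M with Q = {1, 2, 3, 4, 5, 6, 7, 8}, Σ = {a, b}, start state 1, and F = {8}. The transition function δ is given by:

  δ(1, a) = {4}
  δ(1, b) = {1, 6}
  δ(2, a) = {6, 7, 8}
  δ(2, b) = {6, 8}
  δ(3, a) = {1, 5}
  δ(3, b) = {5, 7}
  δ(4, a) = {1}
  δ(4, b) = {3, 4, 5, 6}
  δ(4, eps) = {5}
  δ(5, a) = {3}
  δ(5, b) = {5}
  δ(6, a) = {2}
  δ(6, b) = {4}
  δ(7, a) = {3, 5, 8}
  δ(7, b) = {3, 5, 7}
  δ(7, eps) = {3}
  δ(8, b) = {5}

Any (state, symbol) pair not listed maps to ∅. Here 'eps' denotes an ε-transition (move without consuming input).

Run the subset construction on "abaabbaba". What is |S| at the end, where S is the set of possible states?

6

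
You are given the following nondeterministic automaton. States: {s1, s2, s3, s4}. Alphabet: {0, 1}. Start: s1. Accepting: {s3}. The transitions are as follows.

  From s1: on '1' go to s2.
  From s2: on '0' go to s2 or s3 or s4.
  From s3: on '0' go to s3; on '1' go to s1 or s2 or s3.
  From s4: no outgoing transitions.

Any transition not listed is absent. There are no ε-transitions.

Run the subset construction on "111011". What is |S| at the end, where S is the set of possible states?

0

Start in {s1}.
Read '1': s1→{s2}; now {s2}.
Read '1': s2→∅; now ∅.
The set is empty and remains empty for the remaining 4 symbols.
That set has 0 states.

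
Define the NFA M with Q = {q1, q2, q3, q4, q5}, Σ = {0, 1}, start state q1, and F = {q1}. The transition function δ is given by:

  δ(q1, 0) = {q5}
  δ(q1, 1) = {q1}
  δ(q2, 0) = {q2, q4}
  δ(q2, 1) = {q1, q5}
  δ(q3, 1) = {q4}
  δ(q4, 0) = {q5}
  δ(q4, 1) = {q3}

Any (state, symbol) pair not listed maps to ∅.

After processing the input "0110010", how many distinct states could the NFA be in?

0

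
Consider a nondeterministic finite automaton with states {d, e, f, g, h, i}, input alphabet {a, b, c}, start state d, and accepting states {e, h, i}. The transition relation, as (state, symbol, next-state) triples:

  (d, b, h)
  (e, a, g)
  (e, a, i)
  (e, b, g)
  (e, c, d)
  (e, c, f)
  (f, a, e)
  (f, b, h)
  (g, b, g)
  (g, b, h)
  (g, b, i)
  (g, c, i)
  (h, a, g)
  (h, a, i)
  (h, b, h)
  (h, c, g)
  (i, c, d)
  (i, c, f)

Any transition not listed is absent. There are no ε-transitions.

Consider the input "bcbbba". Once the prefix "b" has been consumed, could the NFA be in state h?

Start in {d}.
Read 'b': {d} → {h}.
State h is in {h}.

Yes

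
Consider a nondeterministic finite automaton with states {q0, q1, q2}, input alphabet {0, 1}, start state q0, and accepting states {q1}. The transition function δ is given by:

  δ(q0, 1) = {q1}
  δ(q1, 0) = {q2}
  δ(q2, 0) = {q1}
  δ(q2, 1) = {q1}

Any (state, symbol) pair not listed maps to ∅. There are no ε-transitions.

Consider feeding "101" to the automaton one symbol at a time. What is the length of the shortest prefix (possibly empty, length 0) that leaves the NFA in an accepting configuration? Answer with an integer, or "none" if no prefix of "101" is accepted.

Start in {q0}.
Read '1': q0→{q1}; now {q1}.
None of the earlier sets intersect F, but {q1} does.

1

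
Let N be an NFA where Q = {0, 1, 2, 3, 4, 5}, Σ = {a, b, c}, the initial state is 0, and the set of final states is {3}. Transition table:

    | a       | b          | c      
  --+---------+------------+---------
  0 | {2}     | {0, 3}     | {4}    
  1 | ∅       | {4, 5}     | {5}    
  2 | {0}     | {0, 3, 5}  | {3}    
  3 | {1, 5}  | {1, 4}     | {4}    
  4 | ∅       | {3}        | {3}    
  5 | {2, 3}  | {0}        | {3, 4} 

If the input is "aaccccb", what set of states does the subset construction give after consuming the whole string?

{1, 4}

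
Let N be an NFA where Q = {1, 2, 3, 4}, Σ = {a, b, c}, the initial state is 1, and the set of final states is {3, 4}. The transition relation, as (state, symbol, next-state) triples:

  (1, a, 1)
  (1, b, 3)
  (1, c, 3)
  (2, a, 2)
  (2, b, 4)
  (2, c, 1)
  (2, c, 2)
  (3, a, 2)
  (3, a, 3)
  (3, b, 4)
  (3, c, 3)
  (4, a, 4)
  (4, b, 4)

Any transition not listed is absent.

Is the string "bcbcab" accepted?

No

Start in {1}.
Read 'b': 1→{3}; now {3}.
Read 'c': 3→{3}; now {3}.
Read 'b': 3→{4}; now {4}.
Read 'c': 4→∅; now ∅.
The set is empty and remains empty for the remaining 2 symbols.
The final set ∅ contains no accepting state.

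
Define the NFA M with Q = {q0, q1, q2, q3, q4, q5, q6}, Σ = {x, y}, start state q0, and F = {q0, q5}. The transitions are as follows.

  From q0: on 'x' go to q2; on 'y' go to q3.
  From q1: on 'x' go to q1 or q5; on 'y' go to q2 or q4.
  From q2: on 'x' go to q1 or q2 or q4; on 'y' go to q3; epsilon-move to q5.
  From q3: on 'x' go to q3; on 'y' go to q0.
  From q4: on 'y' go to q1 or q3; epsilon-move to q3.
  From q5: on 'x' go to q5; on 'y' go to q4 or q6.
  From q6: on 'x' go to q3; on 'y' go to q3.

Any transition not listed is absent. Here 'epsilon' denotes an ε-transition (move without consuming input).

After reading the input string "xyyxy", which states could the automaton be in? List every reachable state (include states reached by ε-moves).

Start in {q0}.
Read 'x': {q0} → {q2, q5}.
Read 'y': {q2, q5} → {q3, q4, q6}.
Read 'y': {q3, q4, q6} → {q0, q1, q3}.
Read 'x': {q0, q1, q3} → {q1, q2, q3, q5}.
Read 'y': {q1, q2, q3, q5} → {q0, q2, q3, q4, q5, q6}.

{q0, q2, q3, q4, q5, q6}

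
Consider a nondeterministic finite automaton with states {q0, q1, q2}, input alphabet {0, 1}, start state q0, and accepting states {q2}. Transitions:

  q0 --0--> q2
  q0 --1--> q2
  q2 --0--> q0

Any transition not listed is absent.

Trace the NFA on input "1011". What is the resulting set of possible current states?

∅

Start in {q0}.
Read '1': {q0} → {q2}.
Read '0': {q2} → {q0}.
Read '1': {q0} → {q2}.
Read '1': {q2} → ∅.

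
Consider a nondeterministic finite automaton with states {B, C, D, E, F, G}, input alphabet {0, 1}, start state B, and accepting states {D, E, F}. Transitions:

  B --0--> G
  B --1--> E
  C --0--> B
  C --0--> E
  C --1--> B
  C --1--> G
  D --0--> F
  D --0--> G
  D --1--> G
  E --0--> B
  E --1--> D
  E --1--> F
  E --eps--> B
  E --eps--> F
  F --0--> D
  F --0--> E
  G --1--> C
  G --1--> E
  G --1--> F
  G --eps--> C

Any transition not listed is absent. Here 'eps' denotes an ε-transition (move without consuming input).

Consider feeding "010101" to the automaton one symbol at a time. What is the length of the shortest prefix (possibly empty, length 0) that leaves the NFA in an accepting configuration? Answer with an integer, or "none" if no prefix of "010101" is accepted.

Start in {B}.
Read '0': {B} → {C, G}.
Read '1': {C, G} → {B, C, E, F, G}.
None of the earlier sets intersect F, but {B, C, E, F, G} does.

2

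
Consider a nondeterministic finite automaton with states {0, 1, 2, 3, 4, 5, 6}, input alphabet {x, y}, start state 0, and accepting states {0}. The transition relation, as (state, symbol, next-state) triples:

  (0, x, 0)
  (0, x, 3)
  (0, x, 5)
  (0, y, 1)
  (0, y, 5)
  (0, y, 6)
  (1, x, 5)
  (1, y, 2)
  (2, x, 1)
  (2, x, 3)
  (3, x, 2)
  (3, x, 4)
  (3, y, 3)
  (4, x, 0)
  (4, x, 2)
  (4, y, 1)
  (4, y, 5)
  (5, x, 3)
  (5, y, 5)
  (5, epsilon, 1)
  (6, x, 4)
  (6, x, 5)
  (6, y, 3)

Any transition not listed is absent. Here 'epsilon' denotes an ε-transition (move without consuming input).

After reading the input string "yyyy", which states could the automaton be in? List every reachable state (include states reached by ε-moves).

Start in {0}.
Read 'y': 0→{1, 5, 6}; now {1, 5, 6}.
Read 'y': 1→{2}, 5→{5}, 6→{3}; union {2, 3, 5}; ε-closure = {1, 2, 3, 5}.
Read 'y': 1→{2}, 2→∅, 3→{3}, 5→{5}; union {2, 3, 5}; ε-closure = {1, 2, 3, 5}.
Read 'y': 1→{2}, 2→∅, 3→{3}, 5→{5}; union {2, 3, 5}; ε-closure = {1, 2, 3, 5}.

{1, 2, 3, 5}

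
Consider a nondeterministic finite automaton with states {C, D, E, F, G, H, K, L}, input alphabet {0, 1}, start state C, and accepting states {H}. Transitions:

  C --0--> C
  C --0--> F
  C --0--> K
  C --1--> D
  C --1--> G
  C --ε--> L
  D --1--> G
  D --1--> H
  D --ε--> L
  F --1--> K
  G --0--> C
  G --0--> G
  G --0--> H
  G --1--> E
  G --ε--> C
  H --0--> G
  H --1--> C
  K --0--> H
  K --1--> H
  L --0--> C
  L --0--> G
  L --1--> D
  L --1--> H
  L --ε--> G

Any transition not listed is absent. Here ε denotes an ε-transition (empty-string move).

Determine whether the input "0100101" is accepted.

Start: ε-closure({C}) = {C, G, L}.
Read '0': {C, G, L} → {C, F, G, H, K, L}.
Read '1': {C, F, G, H, K, L} → {C, D, E, G, H, K, L}.
Read '0': {C, D, E, G, H, K, L} → {C, F, G, H, K, L}.
Read '0': {C, F, G, H, K, L} → {C, F, G, H, K, L}.
Read '1': {C, F, G, H, K, L} → {C, D, E, G, H, K, L}.
Read '0': {C, D, E, G, H, K, L} → {C, F, G, H, K, L}.
Read '1': {C, F, G, H, K, L} → {C, D, E, G, H, K, L}.
The final set {C, D, E, G, H, K, L} contains the accepting state H.

Yes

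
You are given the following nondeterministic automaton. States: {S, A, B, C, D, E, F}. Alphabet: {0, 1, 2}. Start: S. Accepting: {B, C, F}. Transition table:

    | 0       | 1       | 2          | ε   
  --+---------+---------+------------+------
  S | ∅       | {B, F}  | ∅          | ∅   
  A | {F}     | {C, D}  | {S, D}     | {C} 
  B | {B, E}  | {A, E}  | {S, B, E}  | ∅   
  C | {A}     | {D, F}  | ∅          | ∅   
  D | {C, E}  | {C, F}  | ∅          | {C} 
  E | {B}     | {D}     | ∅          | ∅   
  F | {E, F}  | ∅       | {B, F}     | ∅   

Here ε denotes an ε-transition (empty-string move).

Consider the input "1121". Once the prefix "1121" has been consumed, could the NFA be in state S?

Start in {S}.
Read '1': {S} → {B, F}.
Read '1': {B, F} → {A, C, E}.
Read '2': {A, C, E} → {S, C, D}.
Read '1': {S, C, D} → {B, C, D, F}.
State S is not in {B, C, D, F}.

No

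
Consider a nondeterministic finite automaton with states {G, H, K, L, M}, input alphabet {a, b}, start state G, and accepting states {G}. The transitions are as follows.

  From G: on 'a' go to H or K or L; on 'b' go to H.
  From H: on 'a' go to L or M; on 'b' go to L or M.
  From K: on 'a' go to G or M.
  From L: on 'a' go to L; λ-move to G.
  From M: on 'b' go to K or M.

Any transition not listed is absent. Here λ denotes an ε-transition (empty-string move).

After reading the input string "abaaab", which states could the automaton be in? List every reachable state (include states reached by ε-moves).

Start in {G}.
Read 'a': G→{H, K, L}; union {H, K, L}; ε-closure = {G, H, K, L}.
Read 'b': G→{H}, H→{L, M}, K→∅, L→∅; union {H, L, M}; ε-closure = {G, H, L, M}.
Read 'a': G→{H, K, L}, H→{L, M}, L→{L}, M→∅; union {H, K, L, M}; ε-closure = {G, H, K, L, M}.
Read 'a': G→{H, K, L}, H→{L, M}, K→{G, M}, L→{L}, M→∅; now {G, H, K, L, M}.
Read 'a': G→{H, K, L}, H→{L, M}, K→{G, M}, L→{L}, M→∅; now {G, H, K, L, M}.
Read 'b': G→{H}, H→{L, M}, K→∅, L→∅, M→{K, M}; union {H, K, L, M}; ε-closure = {G, H, K, L, M}.

{G, H, K, L, M}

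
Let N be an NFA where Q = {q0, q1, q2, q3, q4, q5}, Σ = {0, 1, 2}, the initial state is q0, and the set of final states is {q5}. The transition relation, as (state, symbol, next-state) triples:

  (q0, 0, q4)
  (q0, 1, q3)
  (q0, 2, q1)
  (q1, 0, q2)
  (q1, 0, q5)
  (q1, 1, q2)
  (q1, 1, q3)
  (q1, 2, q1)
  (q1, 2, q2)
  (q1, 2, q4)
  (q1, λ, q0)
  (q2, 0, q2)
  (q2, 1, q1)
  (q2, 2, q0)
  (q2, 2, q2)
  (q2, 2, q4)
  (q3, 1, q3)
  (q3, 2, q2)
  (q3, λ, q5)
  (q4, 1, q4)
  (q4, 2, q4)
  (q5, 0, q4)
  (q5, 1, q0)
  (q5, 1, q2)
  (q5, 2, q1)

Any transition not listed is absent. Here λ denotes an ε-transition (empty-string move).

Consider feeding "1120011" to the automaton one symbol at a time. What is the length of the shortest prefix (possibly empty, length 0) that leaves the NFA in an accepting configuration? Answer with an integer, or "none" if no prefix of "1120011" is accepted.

1

Start in {q0}.
Read '1': q0→{q3}; union {q3}; ε-closure = {q3, q5}.
None of the earlier sets intersect F, but {q3, q5} does.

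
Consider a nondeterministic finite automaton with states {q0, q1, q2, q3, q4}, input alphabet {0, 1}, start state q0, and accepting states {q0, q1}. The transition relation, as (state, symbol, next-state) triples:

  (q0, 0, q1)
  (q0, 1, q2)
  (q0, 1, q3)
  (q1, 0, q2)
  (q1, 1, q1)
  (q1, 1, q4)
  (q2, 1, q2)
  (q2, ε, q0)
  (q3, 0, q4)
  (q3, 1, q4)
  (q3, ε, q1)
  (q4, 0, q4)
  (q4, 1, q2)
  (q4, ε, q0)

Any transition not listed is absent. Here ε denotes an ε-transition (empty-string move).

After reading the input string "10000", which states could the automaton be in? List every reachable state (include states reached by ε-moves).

Start in {q0}.
Read '1': q0→{q2, q3}; union {q2, q3}; ε-closure = {q0, q1, q2, q3}.
Read '0': q0→{q1}, q1→{q2}, q2→∅, q3→{q4}; union {q1, q2, q4}; ε-closure = {q0, q1, q2, q4}.
Read '0': q0→{q1}, q1→{q2}, q2→∅, q4→{q4}; union {q1, q2, q4}; ε-closure = {q0, q1, q2, q4}.
Read '0': q0→{q1}, q1→{q2}, q2→∅, q4→{q4}; union {q1, q2, q4}; ε-closure = {q0, q1, q2, q4}.
Read '0': q0→{q1}, q1→{q2}, q2→∅, q4→{q4}; union {q1, q2, q4}; ε-closure = {q0, q1, q2, q4}.

{q0, q1, q2, q4}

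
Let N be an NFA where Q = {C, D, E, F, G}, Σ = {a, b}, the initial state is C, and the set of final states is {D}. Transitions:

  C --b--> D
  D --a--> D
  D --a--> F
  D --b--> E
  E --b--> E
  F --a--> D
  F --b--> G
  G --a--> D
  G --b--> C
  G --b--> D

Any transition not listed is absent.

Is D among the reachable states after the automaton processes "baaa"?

Yes

Start in {C}.
Read 'b': {C} → {D}.
Read 'a': {D} → {D, F}.
Read 'a': {D, F} → {D, F}.
Read 'a': {D, F} → {D, F}.
State D is in {D, F}.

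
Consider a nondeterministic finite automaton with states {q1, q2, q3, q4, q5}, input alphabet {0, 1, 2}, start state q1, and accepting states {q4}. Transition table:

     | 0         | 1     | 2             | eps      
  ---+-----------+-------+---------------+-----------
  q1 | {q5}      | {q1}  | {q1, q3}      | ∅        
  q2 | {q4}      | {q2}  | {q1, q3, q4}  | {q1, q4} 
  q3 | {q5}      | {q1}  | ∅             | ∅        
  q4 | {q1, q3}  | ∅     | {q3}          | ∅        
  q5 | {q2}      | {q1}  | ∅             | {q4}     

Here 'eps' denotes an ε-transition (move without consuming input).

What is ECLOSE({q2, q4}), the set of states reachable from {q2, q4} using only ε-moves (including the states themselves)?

Begin with {q2, q4}.
ε-move q2 → q1; add q1.

{q1, q2, q4}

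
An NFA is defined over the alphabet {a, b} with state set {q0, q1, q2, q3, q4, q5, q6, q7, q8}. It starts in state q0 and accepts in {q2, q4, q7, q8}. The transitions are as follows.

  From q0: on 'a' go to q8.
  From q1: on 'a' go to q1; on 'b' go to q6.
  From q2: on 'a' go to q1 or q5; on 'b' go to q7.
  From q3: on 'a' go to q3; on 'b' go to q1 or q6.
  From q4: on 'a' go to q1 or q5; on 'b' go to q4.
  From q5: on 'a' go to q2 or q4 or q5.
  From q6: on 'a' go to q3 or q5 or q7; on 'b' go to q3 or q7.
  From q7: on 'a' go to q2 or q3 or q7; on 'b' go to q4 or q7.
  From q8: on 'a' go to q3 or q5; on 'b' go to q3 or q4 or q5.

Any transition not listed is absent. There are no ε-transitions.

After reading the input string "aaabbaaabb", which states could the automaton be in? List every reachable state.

Start in {q0}.
Read 'a': q0→{q8}; now {q8}.
Read 'a': q8→{q3, q5}; now {q3, q5}.
Read 'a': q3→{q3}, q5→{q2, q4, q5}; now {q2, q3, q4, q5}.
Read 'b': q2→{q7}, q3→{q1, q6}, q4→{q4}, q5→∅; now {q1, q4, q6, q7}.
Read 'b': q1→{q6}, q4→{q4}, q6→{q3, q7}, q7→{q4, q7}; now {q3, q4, q6, q7}.
Read 'a': q3→{q3}, q4→{q1, q5}, q6→{q3, q5, q7}, q7→{q2, q3, q7}; now {q1, q2, q3, q5, q7}.
Read 'a': q1→{q1}, q2→{q1, q5}, q3→{q3}, q5→{q2, q4, q5}, q7→{q2, q3, q7}; now {q1, q2, q3, q4, q5, q7}.
Read 'a': q1→{q1}, q2→{q1, q5}, q3→{q3}, q4→{q1, q5}, q5→{q2, q4, q5}, q7→{q2, q3, q7}; now {q1, q2, q3, q4, q5, q7}.
Read 'b': q1→{q6}, q2→{q7}, q3→{q1, q6}, q4→{q4}, q5→∅, q7→{q4, q7}; now {q1, q4, q6, q7}.
Read 'b': q1→{q6}, q4→{q4}, q6→{q3, q7}, q7→{q4, q7}; now {q3, q4, q6, q7}.

{q3, q4, q6, q7}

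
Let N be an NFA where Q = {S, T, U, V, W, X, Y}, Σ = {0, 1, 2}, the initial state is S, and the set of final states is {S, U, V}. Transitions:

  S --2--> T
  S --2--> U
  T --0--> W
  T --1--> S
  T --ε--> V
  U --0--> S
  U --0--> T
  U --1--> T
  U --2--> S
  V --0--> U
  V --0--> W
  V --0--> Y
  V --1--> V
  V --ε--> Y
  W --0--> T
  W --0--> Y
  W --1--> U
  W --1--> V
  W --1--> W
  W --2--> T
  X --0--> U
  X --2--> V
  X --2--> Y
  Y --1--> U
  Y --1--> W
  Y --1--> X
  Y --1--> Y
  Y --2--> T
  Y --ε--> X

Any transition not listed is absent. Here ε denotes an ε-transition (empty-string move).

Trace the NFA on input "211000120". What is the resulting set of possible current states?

{S, T, U, V, W, X, Y}

Start in {S}.
Read '2': S→{T, U}; union {T, U}; ε-closure = {T, U, V, X, Y}.
Read '1': T→{S}, U→{T}, V→{V}, X→∅, Y→{U, W, X, Y}; now {S, T, U, V, W, X, Y}.
Read '1': S→∅, T→{S}, U→{T}, V→{V}, W→{U, V, W}, X→∅, Y→{U, W, X, Y}; now {S, T, U, V, W, X, Y}.
Read '0': S→∅, T→{W}, U→{S, T}, V→{U, W, Y}, W→{T, Y}, X→{U}, Y→∅; union {S, T, U, W, Y}; ε-closure = {S, T, U, V, W, X, Y}.
Read '0': S→∅, T→{W}, U→{S, T}, V→{U, W, Y}, W→{T, Y}, X→{U}, Y→∅; union {S, T, U, W, Y}; ε-closure = {S, T, U, V, W, X, Y}.
Read '0': S→∅, T→{W}, U→{S, T}, V→{U, W, Y}, W→{T, Y}, X→{U}, Y→∅; union {S, T, U, W, Y}; ε-closure = {S, T, U, V, W, X, Y}.
Read '1': S→∅, T→{S}, U→{T}, V→{V}, W→{U, V, W}, X→∅, Y→{U, W, X, Y}; now {S, T, U, V, W, X, Y}.
Read '2': S→{T, U}, T→∅, U→{S}, V→∅, W→{T}, X→{V, Y}, Y→{T}; union {S, T, U, V, Y}; ε-closure = {S, T, U, V, X, Y}.
Read '0': S→∅, T→{W}, U→{S, T}, V→{U, W, Y}, X→{U}, Y→∅; union {S, T, U, W, Y}; ε-closure = {S, T, U, V, W, X, Y}.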